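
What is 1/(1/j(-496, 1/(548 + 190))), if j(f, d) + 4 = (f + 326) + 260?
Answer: 86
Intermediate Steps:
j(f, d) = 582 + f (j(f, d) = -4 + ((f + 326) + 260) = -4 + ((326 + f) + 260) = -4 + (586 + f) = 582 + f)
1/(1/j(-496, 1/(548 + 190))) = 1/(1/(582 - 496)) = 1/(1/86) = 86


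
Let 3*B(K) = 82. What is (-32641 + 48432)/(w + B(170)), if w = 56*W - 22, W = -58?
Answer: -47373/9728 ≈ -4.8698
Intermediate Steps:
w = -3270 (w = 56*(-58) - 22 = -3248 - 22 = -3270)
B(K) = 82/3 (B(K) = (⅓)*82 = 82/3)
(-32641 + 48432)/(w + B(170)) = (-32641 + 48432)/(-3270 + 82/3) = 15791/(-9728/3) = 15791*(-3/9728) = -47373/9728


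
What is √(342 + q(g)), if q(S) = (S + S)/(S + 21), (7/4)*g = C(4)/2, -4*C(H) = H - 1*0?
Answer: √7189970/145 ≈ 18.492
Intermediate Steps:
C(H) = -H/4 (C(H) = -(H - 1*0)/4 = -(H + 0)/4 = -H/4)
g = -2/7 (g = 4*(-¼*4/2)/7 = 4*(-1*½)/7 = (4/7)*(-½) = -2/7 ≈ -0.28571)
q(S) = 2*S/(21 + S) (q(S) = (2*S)/(21 + S) = 2*S/(21 + S))
√(342 + q(g)) = √(342 + 2*(-2/7)/(21 - 2/7)) = √(342 + 2*(-2/7)/(145/7)) = √(342 + 2*(-2/7)*(7/145)) = √(342 - 4/145) = √(49586/145) = √7189970/145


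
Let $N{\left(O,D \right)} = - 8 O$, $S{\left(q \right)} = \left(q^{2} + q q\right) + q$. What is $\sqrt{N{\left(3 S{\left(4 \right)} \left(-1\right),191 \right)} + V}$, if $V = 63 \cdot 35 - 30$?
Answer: $\sqrt{3039} \approx 55.127$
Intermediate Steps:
$S{\left(q \right)} = q + 2 q^{2}$ ($S{\left(q \right)} = \left(q^{2} + q^{2}\right) + q = 2 q^{2} + q = q + 2 q^{2}$)
$V = 2175$ ($V = 2205 - 30 = 2175$)
$\sqrt{N{\left(3 S{\left(4 \right)} \left(-1\right),191 \right)} + V} = \sqrt{- 8 \cdot 3 \cdot 4 \left(1 + 2 \cdot 4\right) \left(-1\right) + 2175} = \sqrt{- 8 \cdot 3 \cdot 4 \left(1 + 8\right) \left(-1\right) + 2175} = \sqrt{- 8 \cdot 3 \cdot 4 \cdot 9 \left(-1\right) + 2175} = \sqrt{- 8 \cdot 3 \cdot 36 \left(-1\right) + 2175} = \sqrt{- 8 \cdot 108 \left(-1\right) + 2175} = \sqrt{\left(-8\right) \left(-108\right) + 2175} = \sqrt{864 + 2175} = \sqrt{3039}$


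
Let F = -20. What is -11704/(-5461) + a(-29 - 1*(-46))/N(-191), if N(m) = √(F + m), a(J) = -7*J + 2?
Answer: 11704/5461 + 117*I*√211/211 ≈ 2.1432 + 8.0546*I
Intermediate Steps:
a(J) = 2 - 7*J
N(m) = √(-20 + m)
-11704/(-5461) + a(-29 - 1*(-46))/N(-191) = -11704/(-5461) + (2 - 7*(-29 - 1*(-46)))/(√(-20 - 191)) = -11704*(-1/5461) + (2 - 7*(-29 + 46))/(√(-211)) = 11704/5461 + (2 - 7*17)/((I*√211)) = 11704/5461 + (2 - 119)*(-I*√211/211) = 11704/5461 - (-117)*I*√211/211 = 11704/5461 + 117*I*√211/211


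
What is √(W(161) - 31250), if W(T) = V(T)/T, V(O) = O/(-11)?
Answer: I*√3781261/11 ≈ 176.78*I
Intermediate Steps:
V(O) = -O/11 (V(O) = O*(-1/11) = -O/11)
W(T) = -1/11 (W(T) = (-T/11)/T = -1/11)
√(W(161) - 31250) = √(-1/11 - 31250) = √(-343751/11) = I*√3781261/11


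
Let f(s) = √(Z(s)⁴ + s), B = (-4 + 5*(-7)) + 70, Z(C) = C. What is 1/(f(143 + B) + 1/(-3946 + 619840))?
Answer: -615894/347703467750706828599 + 1896627096180*√36665454/347703467750706828599 ≈ 3.3029e-5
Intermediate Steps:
B = 31 (B = (-4 - 35) + 70 = -39 + 70 = 31)
f(s) = √(s + s⁴) (f(s) = √(s⁴ + s) = √(s + s⁴))
1/(f(143 + B) + 1/(-3946 + 619840)) = 1/(√((143 + 31) + (143 + 31)⁴) + 1/(-3946 + 619840)) = 1/(√(174 + 174⁴) + 1/615894) = 1/(√(174 + 916636176) + 1/615894) = 1/(√916636350 + 1/615894) = 1/(5*√36665454 + 1/615894) = 1/(1/615894 + 5*√36665454)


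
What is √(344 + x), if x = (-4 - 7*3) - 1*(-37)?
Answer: 2*√89 ≈ 18.868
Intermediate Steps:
x = 12 (x = (-4 - 21) + 37 = -25 + 37 = 12)
√(344 + x) = √(344 + 12) = √356 = 2*√89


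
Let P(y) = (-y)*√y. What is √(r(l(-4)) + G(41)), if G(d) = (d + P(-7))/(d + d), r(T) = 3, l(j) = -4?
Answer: √(23534 + 574*I*√7)/82 ≈ 1.8718 + 0.060331*I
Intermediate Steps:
P(y) = -y^(3/2)
G(d) = (d + 7*I*√7)/(2*d) (G(d) = (d - (-7)^(3/2))/(d + d) = (d - (-7)*I*√7)/((2*d)) = (d + 7*I*√7)*(1/(2*d)) = (d + 7*I*√7)/(2*d))
√(r(l(-4)) + G(41)) = √(3 + (½)*(41 + 7*I*√7)/41) = √(3 + (½)*(1/41)*(41 + 7*I*√7)) = √(3 + (½ + 7*I*√7/82)) = √(7/2 + 7*I*√7/82)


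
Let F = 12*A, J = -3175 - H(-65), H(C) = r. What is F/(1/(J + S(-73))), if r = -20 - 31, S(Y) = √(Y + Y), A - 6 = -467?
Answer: 17281968 - 5532*I*√146 ≈ 1.7282e+7 - 66843.0*I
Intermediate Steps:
A = -461 (A = 6 - 467 = -461)
S(Y) = √2*√Y (S(Y) = √(2*Y) = √2*√Y)
r = -51
H(C) = -51
J = -3124 (J = -3175 - 1*(-51) = -3175 + 51 = -3124)
F = -5532 (F = 12*(-461) = -5532)
F/(1/(J + S(-73))) = -(-17281968 + 5532*I*√146) = -5532*(-3124 + I*√146) = 17281968 - 5532*I*√146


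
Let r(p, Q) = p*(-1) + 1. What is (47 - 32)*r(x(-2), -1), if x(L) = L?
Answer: 45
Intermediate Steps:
r(p, Q) = 1 - p (r(p, Q) = -p + 1 = 1 - p)
(47 - 32)*r(x(-2), -1) = (47 - 32)*(1 - 1*(-2)) = 15*(1 + 2) = 15*3 = 45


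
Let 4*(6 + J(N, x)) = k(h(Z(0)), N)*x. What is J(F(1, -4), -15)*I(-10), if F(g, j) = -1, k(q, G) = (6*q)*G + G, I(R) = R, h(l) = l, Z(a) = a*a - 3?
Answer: 1395/2 ≈ 697.50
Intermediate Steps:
Z(a) = -3 + a² (Z(a) = a² - 3 = -3 + a²)
k(q, G) = G + 6*G*q (k(q, G) = 6*G*q + G = G + 6*G*q)
J(N, x) = -6 - 17*N*x/4 (J(N, x) = -6 + ((N*(1 + 6*(-3 + 0²)))*x)/4 = -6 + ((N*(1 + 6*(-3 + 0)))*x)/4 = -6 + ((N*(1 + 6*(-3)))*x)/4 = -6 + ((N*(1 - 18))*x)/4 = -6 + ((N*(-17))*x)/4 = -6 + ((-17*N)*x)/4 = -6 + (-17*N*x)/4 = -6 - 17*N*x/4)
J(F(1, -4), -15)*I(-10) = (-6 - 17/4*(-1)*(-15))*(-10) = (-6 - 255/4)*(-10) = -279/4*(-10) = 1395/2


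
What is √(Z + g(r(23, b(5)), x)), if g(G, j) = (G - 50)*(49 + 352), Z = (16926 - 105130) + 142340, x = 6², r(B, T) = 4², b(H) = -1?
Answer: √40502 ≈ 201.25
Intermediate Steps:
r(B, T) = 16
x = 36
Z = 54136 (Z = -88204 + 142340 = 54136)
g(G, j) = -20050 + 401*G (g(G, j) = (-50 + G)*401 = -20050 + 401*G)
√(Z + g(r(23, b(5)), x)) = √(54136 + (-20050 + 401*16)) = √(54136 + (-20050 + 6416)) = √(54136 - 13634) = √40502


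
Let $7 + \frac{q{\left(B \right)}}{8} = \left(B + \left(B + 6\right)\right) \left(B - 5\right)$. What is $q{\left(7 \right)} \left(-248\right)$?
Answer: $-65472$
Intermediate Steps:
$q{\left(B \right)} = -56 + 8 \left(-5 + B\right) \left(6 + 2 B\right)$ ($q{\left(B \right)} = -56 + 8 \left(B + \left(B + 6\right)\right) \left(B - 5\right) = -56 + 8 \left(B + \left(6 + B\right)\right) \left(-5 + B\right) = -56 + 8 \left(6 + 2 B\right) \left(-5 + B\right) = -56 + 8 \left(-5 + B\right) \left(6 + 2 B\right)$)
$q{\left(7 \right)} \left(-248\right) = \left(-296 - 224 + 16 \cdot 7^{2}\right) \left(-248\right) = \left(-296 - 224 + 16 \cdot 49\right) \left(-248\right) = \left(-296 - 224 + 784\right) \left(-248\right) = 264 \left(-248\right) = -65472$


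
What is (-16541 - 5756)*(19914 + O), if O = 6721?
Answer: -593880595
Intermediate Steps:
(-16541 - 5756)*(19914 + O) = (-16541 - 5756)*(19914 + 6721) = -22297*26635 = -593880595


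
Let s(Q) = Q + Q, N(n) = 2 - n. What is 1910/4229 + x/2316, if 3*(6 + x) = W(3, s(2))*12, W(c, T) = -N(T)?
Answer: 2216009/4897182 ≈ 0.45251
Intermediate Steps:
s(Q) = 2*Q
W(c, T) = -2 + T (W(c, T) = -(2 - T) = -2 + T)
x = 2 (x = -6 + ((-2 + 2*2)*12)/3 = -6 + ((-2 + 4)*12)/3 = -6 + (2*12)/3 = -6 + (⅓)*24 = -6 + 8 = 2)
1910/4229 + x/2316 = 1910/4229 + 2/2316 = 1910*(1/4229) + 2*(1/2316) = 1910/4229 + 1/1158 = 2216009/4897182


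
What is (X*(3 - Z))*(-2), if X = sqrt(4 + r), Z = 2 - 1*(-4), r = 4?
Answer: 12*sqrt(2) ≈ 16.971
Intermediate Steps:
Z = 6 (Z = 2 + 4 = 6)
X = 2*sqrt(2) (X = sqrt(4 + 4) = sqrt(8) = 2*sqrt(2) ≈ 2.8284)
(X*(3 - Z))*(-2) = ((2*sqrt(2))*(3 - 1*6))*(-2) = ((2*sqrt(2))*(3 - 6))*(-2) = ((2*sqrt(2))*(-3))*(-2) = -6*sqrt(2)*(-2) = 12*sqrt(2)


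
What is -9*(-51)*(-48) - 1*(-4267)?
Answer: -17765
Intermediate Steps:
-9*(-51)*(-48) - 1*(-4267) = 459*(-48) + 4267 = -22032 + 4267 = -17765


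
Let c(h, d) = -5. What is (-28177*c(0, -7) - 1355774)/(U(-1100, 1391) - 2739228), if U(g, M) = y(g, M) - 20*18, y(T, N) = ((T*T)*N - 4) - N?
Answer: -1214889/1680369017 ≈ -0.00072299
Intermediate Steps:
y(T, N) = -4 - N + N*T² (y(T, N) = (T²*N - 4) - N = (N*T² - 4) - N = (-4 + N*T²) - N = -4 - N + N*T²)
U(g, M) = -364 - M + M*g² (U(g, M) = (-4 - M + M*g²) - 20*18 = (-4 - M + M*g²) - 360 = -364 - M + M*g²)
(-28177*c(0, -7) - 1355774)/(U(-1100, 1391) - 2739228) = (-28177*(-5) - 1355774)/((-364 - 1*1391 + 1391*(-1100)²) - 2739228) = (140885 - 1355774)/((-364 - 1391 + 1391*1210000) - 2739228) = -1214889/((-364 - 1391 + 1683110000) - 2739228) = -1214889/(1683108245 - 2739228) = -1214889/1680369017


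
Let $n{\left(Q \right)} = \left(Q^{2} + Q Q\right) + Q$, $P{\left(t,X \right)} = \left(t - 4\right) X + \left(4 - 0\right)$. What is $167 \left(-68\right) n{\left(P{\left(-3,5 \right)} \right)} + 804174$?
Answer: $-20670022$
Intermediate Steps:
$P{\left(t,X \right)} = 4 + X \left(-4 + t\right)$ ($P{\left(t,X \right)} = \left(t - 4\right) X + \left(4 + 0\right) = \left(-4 + t\right) X + 4 = X \left(-4 + t\right) + 4 = 4 + X \left(-4 + t\right)$)
$n{\left(Q \right)} = Q + 2 Q^{2}$ ($n{\left(Q \right)} = \left(Q^{2} + Q^{2}\right) + Q = 2 Q^{2} + Q = Q + 2 Q^{2}$)
$167 \left(-68\right) n{\left(P{\left(-3,5 \right)} \right)} + 804174 = 167 \left(-68\right) \left(4 - 20 + 5 \left(-3\right)\right) \left(1 + 2 \left(4 - 20 + 5 \left(-3\right)\right)\right) + 804174 = - 11356 \left(4 - 20 - 15\right) \left(1 + 2 \left(4 - 20 - 15\right)\right) + 804174 = - 11356 \left(- 31 \left(1 + 2 \left(-31\right)\right)\right) + 804174 = - 11356 \left(- 31 \left(1 - 62\right)\right) + 804174 = - 11356 \left(\left(-31\right) \left(-61\right)\right) + 804174 = \left(-11356\right) 1891 + 804174 = -21474196 + 804174 = -20670022$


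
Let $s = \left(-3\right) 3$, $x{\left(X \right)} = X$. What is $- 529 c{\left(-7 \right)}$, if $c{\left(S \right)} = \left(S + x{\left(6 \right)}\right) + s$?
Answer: $5290$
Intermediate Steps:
$s = -9$
$c{\left(S \right)} = -3 + S$ ($c{\left(S \right)} = \left(S + 6\right) - 9 = \left(6 + S\right) - 9 = -3 + S$)
$- 529 c{\left(-7 \right)} = - 529 \left(-3 - 7\right) = \left(-529\right) \left(-10\right) = 5290$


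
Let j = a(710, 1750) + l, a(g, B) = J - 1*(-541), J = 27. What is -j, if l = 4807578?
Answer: -4808146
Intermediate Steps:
a(g, B) = 568 (a(g, B) = 27 - 1*(-541) = 27 + 541 = 568)
j = 4808146 (j = 568 + 4807578 = 4808146)
-j = -1*4808146 = -4808146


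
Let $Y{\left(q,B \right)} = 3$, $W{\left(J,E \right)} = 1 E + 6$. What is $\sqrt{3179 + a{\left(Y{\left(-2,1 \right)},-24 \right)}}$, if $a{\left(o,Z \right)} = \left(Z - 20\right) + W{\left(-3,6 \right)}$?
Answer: $\sqrt{3147} \approx 56.098$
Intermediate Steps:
$W{\left(J,E \right)} = 6 + E$ ($W{\left(J,E \right)} = E + 6 = 6 + E$)
$a{\left(o,Z \right)} = -8 + Z$ ($a{\left(o,Z \right)} = \left(Z - 20\right) + \left(6 + 6\right) = \left(-20 + Z\right) + 12 = -8 + Z$)
$\sqrt{3179 + a{\left(Y{\left(-2,1 \right)},-24 \right)}} = \sqrt{3179 - 32} = \sqrt{3147}$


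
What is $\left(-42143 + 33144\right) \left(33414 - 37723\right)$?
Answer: $38776691$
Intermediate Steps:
$\left(-42143 + 33144\right) \left(33414 - 37723\right) = \left(-8999\right) \left(-4309\right) = 38776691$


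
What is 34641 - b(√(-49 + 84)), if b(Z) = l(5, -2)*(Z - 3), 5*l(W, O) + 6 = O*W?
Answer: 173157/5 + 16*√35/5 ≈ 34650.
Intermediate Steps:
l(W, O) = -6/5 + O*W/5 (l(W, O) = -6/5 + (O*W)/5 = -6/5 + O*W/5)
b(Z) = 48/5 - 16*Z/5 (b(Z) = (-6/5 + (⅕)*(-2)*5)*(Z - 3) = (-6/5 - 2)*(-3 + Z) = -16*(-3 + Z)/5 = 48/5 - 16*Z/5)
34641 - b(√(-49 + 84)) = 34641 - (48/5 - 16*√(-49 + 84)/5) = 34641 - (48/5 - 16*√35/5) = 34641 + (-48/5 + 16*√35/5) = 173157/5 + 16*√35/5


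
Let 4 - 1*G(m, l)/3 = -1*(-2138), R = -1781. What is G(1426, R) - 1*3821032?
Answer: -3827434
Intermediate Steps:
G(m, l) = -6402 (G(m, l) = 12 - (-3)*(-2138) = 12 - 3*2138 = 12 - 6414 = -6402)
G(1426, R) - 1*3821032 = -6402 - 1*3821032 = -6402 - 3821032 = -3827434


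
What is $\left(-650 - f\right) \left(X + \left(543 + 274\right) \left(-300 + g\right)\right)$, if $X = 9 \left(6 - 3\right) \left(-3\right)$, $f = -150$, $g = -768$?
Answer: $436318500$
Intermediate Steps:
$X = -81$ ($X = 9 \left(6 - 3\right) \left(-3\right) = 9 \cdot 3 \left(-3\right) = 27 \left(-3\right) = -81$)
$\left(-650 - f\right) \left(X + \left(543 + 274\right) \left(-300 + g\right)\right) = \left(-650 - -150\right) \left(-81 + \left(543 + 274\right) \left(-300 - 768\right)\right) = \left(-650 + 150\right) \left(-81 + 817 \left(-1068\right)\right) = - 500 \left(-81 - 872556\right) = \left(-500\right) \left(-872637\right) = 436318500$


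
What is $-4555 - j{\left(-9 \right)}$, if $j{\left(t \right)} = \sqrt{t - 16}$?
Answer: $-4555 - 5 i \approx -4555.0 - 5.0 i$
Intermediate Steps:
$j{\left(t \right)} = \sqrt{-16 + t}$
$-4555 - j{\left(-9 \right)} = -4555 - \sqrt{-16 - 9} = -4555 - \sqrt{-25} = -4555 - 5 i$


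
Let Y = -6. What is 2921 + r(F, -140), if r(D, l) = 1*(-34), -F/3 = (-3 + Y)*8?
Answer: 2887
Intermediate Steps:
F = 216 (F = -3*(-3 - 6)*8 = -(-27)*8 = -3*(-72) = 216)
r(D, l) = -34
2921 + r(F, -140) = 2921 - 34 = 2887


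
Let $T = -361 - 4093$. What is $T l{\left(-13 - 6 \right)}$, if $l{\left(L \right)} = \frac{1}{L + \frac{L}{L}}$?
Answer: $\frac{2227}{9} \approx 247.44$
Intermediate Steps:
$T = -4454$
$l{\left(L \right)} = \frac{1}{1 + L}$ ($l{\left(L \right)} = \frac{1}{L + 1} = \frac{1}{1 + L}$)
$T l{\left(-13 - 6 \right)} = - \frac{4454}{1 - 19} = - \frac{4454}{-18} = \left(-4454\right) \left(- \frac{1}{18}\right) = \frac{2227}{9}$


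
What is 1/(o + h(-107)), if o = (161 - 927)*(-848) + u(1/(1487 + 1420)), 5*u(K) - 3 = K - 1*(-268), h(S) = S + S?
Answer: 14535/9439148188 ≈ 1.5399e-6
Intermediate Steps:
h(S) = 2*S
u(K) = 271/5 + K/5 (u(K) = ⅗ + (K - 1*(-268))/5 = ⅗ + (K + 268)/5 = ⅗ + (268 + K)/5 = ⅗ + (268/5 + K/5) = 271/5 + K/5)
o = 9442258678/14535 (o = (161 - 927)*(-848) + (271/5 + 1/(5*(1487 + 1420))) = -766*(-848) + (271/5 + (⅕)/2907) = 649568 + (271/5 + (⅕)*(1/2907)) = 649568 + (271/5 + 1/14535) = 649568 + 787798/14535 = 9442258678/14535 ≈ 6.4962e+5)
1/(o + h(-107)) = 1/(9442258678/14535 + 2*(-107)) = 1/(9442258678/14535 - 214) = 1/(9439148188/14535) = 14535/9439148188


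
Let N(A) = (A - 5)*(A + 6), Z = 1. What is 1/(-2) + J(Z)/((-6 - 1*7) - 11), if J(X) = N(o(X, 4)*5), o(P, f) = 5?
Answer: -79/3 ≈ -26.333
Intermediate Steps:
N(A) = (-5 + A)*(6 + A)
J(X) = 620 (J(X) = -30 + 5*5 + (5*5)² = -30 + 25 + 25² = -30 + 25 + 625 = 620)
1/(-2) + J(Z)/((-6 - 1*7) - 11) = 1/(-2) + 620/((-6 - 1*7) - 11) = -½ + 620/((-6 - 7) - 11) = -½ + 620/(-13 - 11) = -½ + 620/(-24) = -½ + 620*(-1/24) = -½ - 155/6 = -79/3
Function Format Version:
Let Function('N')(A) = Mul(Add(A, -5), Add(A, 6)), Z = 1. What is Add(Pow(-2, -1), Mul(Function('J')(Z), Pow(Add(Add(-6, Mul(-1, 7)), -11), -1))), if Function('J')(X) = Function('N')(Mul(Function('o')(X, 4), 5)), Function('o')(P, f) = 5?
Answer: Rational(-79, 3) ≈ -26.333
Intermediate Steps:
Function('N')(A) = Mul(Add(-5, A), Add(6, A))
Function('J')(X) = 620 (Function('J')(X) = Add(-30, Mul(5, 5), Pow(Mul(5, 5), 2)) = Add(-30, 25, Pow(25, 2)) = Add(-30, 25, 625) = 620)
Add(Pow(-2, -1), Mul(Function('J')(Z), Pow(Add(Add(-6, Mul(-1, 7)), -11), -1))) = Add(Pow(-2, -1), Mul(620, Pow(Add(Add(-6, Mul(-1, 7)), -11), -1))) = Add(Rational(-1, 2), Mul(620, Pow(Add(Add(-6, -7), -11), -1))) = Add(Rational(-1, 2), Mul(620, Pow(Add(-13, -11), -1))) = Add(Rational(-1, 2), Mul(620, Pow(-24, -1))) = Add(Rational(-1, 2), Mul(620, Rational(-1, 24))) = Add(Rational(-1, 2), Rational(-155, 6)) = Rational(-79, 3)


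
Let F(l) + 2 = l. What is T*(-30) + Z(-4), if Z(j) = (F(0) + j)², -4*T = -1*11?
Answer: -93/2 ≈ -46.500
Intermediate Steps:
F(l) = -2 + l
T = 11/4 (T = -(-1)*11/4 = -¼*(-11) = 11/4 ≈ 2.7500)
Z(j) = (-2 + j)² (Z(j) = ((-2 + 0) + j)² = (-2 + j)²)
T*(-30) + Z(-4) = (11/4)*(-30) + (-2 - 4)² = -165/2 + (-6)² = -165/2 + 36 = -93/2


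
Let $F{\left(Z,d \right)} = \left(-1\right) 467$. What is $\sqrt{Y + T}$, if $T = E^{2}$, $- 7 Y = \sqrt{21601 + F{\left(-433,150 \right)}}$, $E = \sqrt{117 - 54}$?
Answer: $\frac{\sqrt{3087 - 7 \sqrt{21134}}}{7} \approx 6.4986$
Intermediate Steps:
$F{\left(Z,d \right)} = -467$
$E = 3 \sqrt{7}$ ($E = \sqrt{117 - 54} = \sqrt{63} = 3 \sqrt{7} \approx 7.9373$)
$Y = - \frac{\sqrt{21134}}{7}$ ($Y = - \frac{\sqrt{21601 - 467}}{7} = - \frac{\sqrt{21134}}{7} \approx -20.768$)
$T = 63$ ($T = \left(3 \sqrt{7}\right)^{2} = 63$)
$\sqrt{Y + T} = \sqrt{- \frac{\sqrt{21134}}{7} + 63} = \sqrt{63 - \frac{\sqrt{21134}}{7}}$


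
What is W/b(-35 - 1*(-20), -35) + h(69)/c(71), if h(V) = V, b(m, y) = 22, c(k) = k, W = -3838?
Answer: -135490/781 ≈ -173.48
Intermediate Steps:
W/b(-35 - 1*(-20), -35) + h(69)/c(71) = -3838/22 + 69/71 = -3838*1/22 + 69*(1/71) = -1919/11 + 69/71 = -135490/781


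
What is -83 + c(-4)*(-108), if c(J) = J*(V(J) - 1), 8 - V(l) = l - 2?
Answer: 5533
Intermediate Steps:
V(l) = 10 - l (V(l) = 8 - (l - 2) = 8 - (-2 + l) = 8 + (2 - l) = 10 - l)
c(J) = J*(9 - J) (c(J) = J*((10 - J) - 1) = J*(9 - J))
-83 + c(-4)*(-108) = -83 - 4*(9 - 1*(-4))*(-108) = -83 - 4*(9 + 4)*(-108) = -83 - 4*13*(-108) = -83 - 52*(-108) = -83 + 5616 = 5533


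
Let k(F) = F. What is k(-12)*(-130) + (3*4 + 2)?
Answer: 1574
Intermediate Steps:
k(-12)*(-130) + (3*4 + 2) = -12*(-130) + (3*4 + 2) = 1560 + (12 + 2) = 1560 + 14 = 1574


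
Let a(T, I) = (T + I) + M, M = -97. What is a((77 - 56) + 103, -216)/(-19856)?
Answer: 189/19856 ≈ 0.0095185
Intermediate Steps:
a(T, I) = -97 + I + T (a(T, I) = (T + I) - 97 = (I + T) - 97 = -97 + I + T)
a((77 - 56) + 103, -216)/(-19856) = (-97 - 216 + ((77 - 56) + 103))/(-19856) = (-97 - 216 + (21 + 103))*(-1/19856) = (-97 - 216 + 124)*(-1/19856) = -189*(-1/19856) = 189/19856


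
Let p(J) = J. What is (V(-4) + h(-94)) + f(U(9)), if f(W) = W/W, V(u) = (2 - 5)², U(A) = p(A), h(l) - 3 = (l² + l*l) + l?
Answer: 17591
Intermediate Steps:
h(l) = 3 + l + 2*l² (h(l) = 3 + ((l² + l*l) + l) = 3 + ((l² + l²) + l) = 3 + (2*l² + l) = 3 + (l + 2*l²) = 3 + l + 2*l²)
U(A) = A
V(u) = 9 (V(u) = (-3)² = 9)
f(W) = 1
(V(-4) + h(-94)) + f(U(9)) = (9 + (3 - 94 + 2*(-94)²)) + 1 = (9 + (3 - 94 + 2*8836)) + 1 = (9 + (3 - 94 + 17672)) + 1 = (9 + 17581) + 1 = 17590 + 1 = 17591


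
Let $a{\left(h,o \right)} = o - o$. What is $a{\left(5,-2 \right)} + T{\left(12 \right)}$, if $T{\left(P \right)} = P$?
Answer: $12$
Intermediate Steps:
$a{\left(h,o \right)} = 0$
$a{\left(5,-2 \right)} + T{\left(12 \right)} = 0 + 12 = 12$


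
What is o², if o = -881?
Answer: 776161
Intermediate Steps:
o² = (-881)² = 776161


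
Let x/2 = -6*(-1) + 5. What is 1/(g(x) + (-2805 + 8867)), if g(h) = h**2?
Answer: 1/6546 ≈ 0.00015277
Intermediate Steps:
x = 22 (x = 2*(-6*(-1) + 5) = 2*(6 + 5) = 2*11 = 22)
1/(g(x) + (-2805 + 8867)) = 1/(22**2 + (-2805 + 8867)) = 1/(484 + 6062) = 1/6546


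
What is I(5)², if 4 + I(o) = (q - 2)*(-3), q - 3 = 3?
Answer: 256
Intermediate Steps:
q = 6 (q = 3 + 3 = 6)
I(o) = -16 (I(o) = -4 + (6 - 2)*(-3) = -4 + 4*(-3) = -4 - 12 = -16)
I(5)² = (-16)² = 256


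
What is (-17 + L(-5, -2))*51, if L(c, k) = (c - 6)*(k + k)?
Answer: 1377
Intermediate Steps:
L(c, k) = 2*k*(-6 + c) (L(c, k) = (-6 + c)*(2*k) = 2*k*(-6 + c))
(-17 + L(-5, -2))*51 = (-17 + 2*(-2)*(-6 - 5))*51 = (-17 + 2*(-2)*(-11))*51 = (-17 + 44)*51 = 27*51 = 1377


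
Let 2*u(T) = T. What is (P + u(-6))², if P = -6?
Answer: 81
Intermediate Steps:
u(T) = T/2
(P + u(-6))² = (-6 + (½)*(-6))² = (-6 - 3)² = (-9)² = 81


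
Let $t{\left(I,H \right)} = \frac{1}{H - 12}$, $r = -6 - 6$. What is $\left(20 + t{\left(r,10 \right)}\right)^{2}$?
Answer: $\frac{1521}{4} \approx 380.25$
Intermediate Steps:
$r = -12$
$t{\left(I,H \right)} = \frac{1}{-12 + H}$
$\left(20 + t{\left(r,10 \right)}\right)^{2} = \left(20 + \frac{1}{-12 + 10}\right)^{2} = \left(20 + \frac{1}{-2}\right)^{2} = \left(20 - \frac{1}{2}\right)^{2} = \left(\frac{39}{2}\right)^{2} = \frac{1521}{4}$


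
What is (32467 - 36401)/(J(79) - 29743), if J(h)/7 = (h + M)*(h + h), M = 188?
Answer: -562/37937 ≈ -0.014814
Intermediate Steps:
J(h) = 14*h*(188 + h) (J(h) = 7*((h + 188)*(h + h)) = 7*((188 + h)*(2*h)) = 7*(2*h*(188 + h)) = 14*h*(188 + h))
(32467 - 36401)/(J(79) - 29743) = (32467 - 36401)/(14*79*(188 + 79) - 29743) = -3934/(14*79*267 - 29743) = -3934/(295302 - 29743) = -3934/265559 = -3934*1/265559 = -562/37937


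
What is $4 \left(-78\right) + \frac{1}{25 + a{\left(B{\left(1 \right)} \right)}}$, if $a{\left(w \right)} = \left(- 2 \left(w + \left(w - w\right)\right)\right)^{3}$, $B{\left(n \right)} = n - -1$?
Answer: $- \frac{12169}{39} \approx -312.03$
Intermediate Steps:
$B{\left(n \right)} = 1 + n$ ($B{\left(n \right)} = n + 1 = 1 + n$)
$a{\left(w \right)} = - 8 w^{3}$ ($a{\left(w \right)} = \left(- 2 \left(w + 0\right)\right)^{3} = \left(- 2 w\right)^{3} = - 8 w^{3}$)
$4 \left(-78\right) + \frac{1}{25 + a{\left(B{\left(1 \right)} \right)}} = 4 \left(-78\right) + \frac{1}{25 - 8 \left(1 + 1\right)^{3}} = -312 + \frac{1}{25 - 8 \cdot 2^{3}} = -312 + \frac{1}{25 - 64} = -312 + \frac{1}{-39} = -312 - \frac{1}{39} = - \frac{12169}{39}$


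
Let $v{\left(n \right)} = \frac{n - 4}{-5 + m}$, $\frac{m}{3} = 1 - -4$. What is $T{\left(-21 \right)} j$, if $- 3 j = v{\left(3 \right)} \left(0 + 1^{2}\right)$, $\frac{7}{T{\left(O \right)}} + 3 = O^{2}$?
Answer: $\frac{7}{13140} \approx 0.00053272$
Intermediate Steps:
$m = 15$ ($m = 3 \left(1 - -4\right) = 3 \left(1 + 4\right) = 3 \cdot 5 = 15$)
$T{\left(O \right)} = \frac{7}{-3 + O^{2}}$
$v{\left(n \right)} = - \frac{2}{5} + \frac{n}{10}$ ($v{\left(n \right)} = \frac{n - 4}{-5 + 15} = \frac{-4 + n}{10} = \left(-4 + n\right) \frac{1}{10} = - \frac{2}{5} + \frac{n}{10}$)
$j = \frac{1}{30}$ ($j = - \frac{\left(- \frac{2}{5} + \frac{1}{10} \cdot 3\right) \left(0 + 1^{2}\right)}{3} = - \frac{\left(- \frac{2}{5} + \frac{3}{10}\right) \left(0 + 1\right)}{3} = - \frac{\left(- \frac{1}{10}\right) 1}{3} = \left(- \frac{1}{3}\right) \left(- \frac{1}{10}\right) = \frac{1}{30} \approx 0.033333$)
$T{\left(-21 \right)} j = \frac{7}{-3 + \left(-21\right)^{2}} \cdot \frac{1}{30} = \frac{7}{-3 + 441} \cdot \frac{1}{30} = \frac{7}{438} \cdot \frac{1}{30} = \frac{7}{13140}$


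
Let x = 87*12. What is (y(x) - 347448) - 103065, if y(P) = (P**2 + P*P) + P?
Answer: 1730403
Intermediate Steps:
x = 1044
y(P) = P + 2*P**2 (y(P) = (P**2 + P**2) + P = 2*P**2 + P = P + 2*P**2)
(y(x) - 347448) - 103065 = (1044*(1 + 2*1044) - 347448) - 103065 = (1044*(1 + 2088) - 347448) - 103065 = (1044*2089 - 347448) - 103065 = (2180916 - 347448) - 103065 = 1833468 - 103065 = 1730403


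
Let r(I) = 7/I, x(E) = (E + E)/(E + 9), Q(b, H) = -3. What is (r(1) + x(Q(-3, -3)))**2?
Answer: 36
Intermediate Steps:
x(E) = 2*E/(9 + E) (x(E) = (2*E)/(9 + E) = 2*E/(9 + E))
(r(1) + x(Q(-3, -3)))**2 = (7/1 + 2*(-3)/(9 - 3))**2 = (7*1 + 2*(-3)/6)**2 = (7 + 2*(-3)*(1/6))**2 = (7 - 1)**2 = 6**2 = 36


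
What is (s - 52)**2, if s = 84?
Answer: 1024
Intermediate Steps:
(s - 52)**2 = (84 - 52)**2 = 32**2 = 1024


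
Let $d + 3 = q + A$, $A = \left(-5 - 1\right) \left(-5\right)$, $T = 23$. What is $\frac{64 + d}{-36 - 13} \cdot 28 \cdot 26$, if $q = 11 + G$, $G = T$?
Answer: $- \frac{13000}{7} \approx -1857.1$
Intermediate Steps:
$G = 23$
$A = 30$ ($A = \left(-6\right) \left(-5\right) = 30$)
$q = 34$ ($q = 11 + 23 = 34$)
$d = 61$ ($d = -3 + \left(34 + 30\right) = -3 + 64 = 61$)
$\frac{64 + d}{-36 - 13} \cdot 28 \cdot 26 = \frac{64 + 61}{-36 - 13} \cdot 28 \cdot 26 = \frac{125}{-49} \cdot 28 \cdot 26 = 125 \left(- \frac{1}{49}\right) 28 \cdot 26 = \left(- \frac{125}{49}\right) 28 \cdot 26 = \left(- \frac{500}{7}\right) 26 = - \frac{13000}{7}$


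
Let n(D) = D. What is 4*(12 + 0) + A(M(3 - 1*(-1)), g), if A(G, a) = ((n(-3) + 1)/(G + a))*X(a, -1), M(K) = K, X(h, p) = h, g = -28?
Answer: 137/3 ≈ 45.667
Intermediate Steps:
A(G, a) = -2*a/(G + a) (A(G, a) = ((-3 + 1)/(G + a))*a = (-2/(G + a))*a = -2*a/(G + a))
4*(12 + 0) + A(M(3 - 1*(-1)), g) = 4*(12 + 0) - 2*(-28)/((3 - 1*(-1)) - 28) = 4*12 - 2*(-28)/((3 + 1) - 28) = 48 - 2*(-28)/(4 - 28) = 48 - 2*(-28)/(-24) = 48 - 2*(-28)*(-1/24) = 48 - 7/3 = 137/3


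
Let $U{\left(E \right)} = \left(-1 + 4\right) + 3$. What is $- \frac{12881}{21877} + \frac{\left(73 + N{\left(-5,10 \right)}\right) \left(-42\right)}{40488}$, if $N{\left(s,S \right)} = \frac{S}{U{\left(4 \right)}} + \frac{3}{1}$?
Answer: $- \frac{42349193}{63268284} \approx -0.66936$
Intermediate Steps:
$U{\left(E \right)} = 6$ ($U{\left(E \right)} = 3 + 3 = 6$)
$N{\left(s,S \right)} = 3 + \frac{S}{6}$ ($N{\left(s,S \right)} = \frac{S}{6} + \frac{3}{1} = S \frac{1}{6} + 3 \cdot 1 = \frac{S}{6} + 3 = 3 + \frac{S}{6}$)
$- \frac{12881}{21877} + \frac{\left(73 + N{\left(-5,10 \right)}\right) \left(-42\right)}{40488} = - \frac{12881}{21877} + \frac{\left(73 + \left(3 + \frac{1}{6} \cdot 10\right)\right) \left(-42\right)}{40488} = \left(-12881\right) \frac{1}{21877} + \left(73 + \left(3 + \frac{5}{3}\right)\right) \left(-42\right) \frac{1}{40488} = - \frac{12881}{21877} + \left(73 + \frac{14}{3}\right) \left(-42\right) \frac{1}{40488} = - \frac{12881}{21877} + \frac{233}{3} \left(-42\right) \frac{1}{40488} = - \frac{12881}{21877} - \frac{233}{2892} = - \frac{42349193}{63268284}$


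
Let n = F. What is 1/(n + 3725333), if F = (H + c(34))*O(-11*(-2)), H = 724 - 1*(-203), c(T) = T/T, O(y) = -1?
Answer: 1/3724405 ≈ 2.6850e-7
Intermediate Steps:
c(T) = 1
H = 927 (H = 724 + 203 = 927)
F = -928 (F = (927 + 1)*(-1) = 928*(-1) = -928)
n = -928
1/(n + 3725333) = 1/(-928 + 3725333) = 1/3724405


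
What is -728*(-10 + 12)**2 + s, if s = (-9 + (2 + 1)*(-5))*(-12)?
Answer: -2624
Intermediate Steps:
s = 288 (s = (-9 + 3*(-5))*(-12) = (-9 - 15)*(-12) = -24*(-12) = 288)
-728*(-10 + 12)**2 + s = -728*(-10 + 12)**2 + 288 = -728*2**2 + 288 = -728*4 + 288 = -2912 + 288 = -2624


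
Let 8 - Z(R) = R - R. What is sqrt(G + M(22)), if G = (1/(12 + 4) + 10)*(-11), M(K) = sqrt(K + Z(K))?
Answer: sqrt(-1771 + 16*sqrt(30))/4 ≈ 10.257*I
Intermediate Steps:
Z(R) = 8 (Z(R) = 8 - (R - R) = 8 - 1*0 = 8 + 0 = 8)
M(K) = sqrt(8 + K) (M(K) = sqrt(K + 8) = sqrt(8 + K))
G = -1771/16 (G = (1/16 + 10)*(-11) = (161/16)*(-11) = -1771/16 ≈ -110.69)
sqrt(G + M(22)) = sqrt(-1771/16 + sqrt(8 + 22)) = sqrt(-1771/16 + sqrt(30))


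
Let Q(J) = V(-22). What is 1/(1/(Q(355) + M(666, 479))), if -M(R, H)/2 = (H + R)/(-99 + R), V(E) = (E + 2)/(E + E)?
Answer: -22355/6237 ≈ -3.5843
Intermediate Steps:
V(E) = (2 + E)/(2*E) (V(E) = (2 + E)/((2*E)) = (2 + E)*(1/(2*E)) = (2 + E)/(2*E))
Q(J) = 5/11 (Q(J) = (½)*(2 - 22)/(-22) = (½)*(-1/22)*(-20) = 5/11)
M(R, H) = -2*(H + R)/(-99 + R)
1/(1/(Q(355) + M(666, 479))) = 1/(1/(5/11 + 2*(-1*479 - 1*666)/(-99 + 666))) = 1/(1/(5/11 + 2*(-479 - 666)/567)) = 1/(1/(5/11 + 2*(1/567)*(-1145))) = 1/(1/(5/11 - 2290/567)) = 1/(1/(-22355/6237)) = 1/(-6237/22355) = -22355/6237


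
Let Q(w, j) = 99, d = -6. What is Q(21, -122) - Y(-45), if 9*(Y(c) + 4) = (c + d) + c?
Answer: 341/3 ≈ 113.67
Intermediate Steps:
Y(c) = -14/3 + 2*c/9 (Y(c) = -4 + ((c - 6) + c)/9 = -4 + ((-6 + c) + c)/9 = -4 + (-6 + 2*c)/9 = -4 + (-2/3 + 2*c/9) = -14/3 + 2*c/9)
Q(21, -122) - Y(-45) = 99 - (-14/3 + (2/9)*(-45)) = 99 - (-14/3 - 10) = 99 - 1*(-44/3) = 99 + 44/3 = 341/3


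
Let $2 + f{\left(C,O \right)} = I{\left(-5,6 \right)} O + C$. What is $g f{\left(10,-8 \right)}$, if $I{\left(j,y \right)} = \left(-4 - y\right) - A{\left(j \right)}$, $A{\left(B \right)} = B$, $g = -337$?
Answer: $-16176$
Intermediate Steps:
$I{\left(j,y \right)} = -4 - j - y$ ($I{\left(j,y \right)} = \left(-4 - y\right) - j = -4 - j - y$)
$f{\left(C,O \right)} = -2 + C - 5 O$ ($f{\left(C,O \right)} = -2 + \left(\left(-4 - -5 - 6\right) O + C\right) = -2 + \left(\left(-4 + 5 - 6\right) O + C\right) = -2 + \left(- 5 O + C\right) = -2 + \left(C - 5 O\right) = -2 + C - 5 O$)
$g f{\left(10,-8 \right)} = - 337 \left(-2 + 10 - -40\right) = - 337 \left(-2 + 10 + 40\right) = \left(-337\right) 48 = -16176$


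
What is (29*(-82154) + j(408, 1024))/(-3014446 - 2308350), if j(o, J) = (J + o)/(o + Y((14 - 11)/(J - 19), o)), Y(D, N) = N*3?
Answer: 486022885/1085850384 ≈ 0.44760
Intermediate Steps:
Y(D, N) = 3*N
j(o, J) = (J + o)/(4*o) (j(o, J) = (J + o)/(o + 3*o) = (J + o)/((4*o)) = (J + o)*(1/(4*o)) = (J + o)/(4*o))
(29*(-82154) + j(408, 1024))/(-3014446 - 2308350) = (29*(-82154) + (¼)*(1024 + 408)/408)/(-3014446 - 2308350) = (-2382466 + (¼)*(1/408)*1432)/(-5322796) = (-2382466 + 179/204)*(-1/5322796) = -486022885/204*(-1/5322796) = 486022885/1085850384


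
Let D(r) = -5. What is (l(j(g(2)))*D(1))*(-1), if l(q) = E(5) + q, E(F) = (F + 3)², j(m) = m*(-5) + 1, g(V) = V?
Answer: 275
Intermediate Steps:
j(m) = 1 - 5*m (j(m) = -5*m + 1 = 1 - 5*m)
E(F) = (3 + F)²
l(q) = 64 + q (l(q) = (3 + 5)² + q = 8² + q = 64 + q)
(l(j(g(2)))*D(1))*(-1) = ((64 + (1 - 5*2))*(-5))*(-1) = ((64 + (1 - 10))*(-5))*(-1) = ((64 - 9)*(-5))*(-1) = (55*(-5))*(-1) = -275*(-1) = 275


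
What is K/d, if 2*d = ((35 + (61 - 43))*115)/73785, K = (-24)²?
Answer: 17000064/1219 ≈ 13946.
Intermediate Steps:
K = 576
d = 1219/29514 (d = (((35 + (61 - 43))*115)/73785)/2 = (((35 + 18)*115)*(1/73785))/2 = ((53*115)*(1/73785))/2 = (6095*(1/73785))/2 = (½)*(1219/14757) = 1219/29514 ≈ 0.041302)
K/d = 576/(1219/29514) = 576*(29514/1219) = 17000064/1219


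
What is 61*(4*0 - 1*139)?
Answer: -8479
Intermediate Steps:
61*(4*0 - 1*139) = 61*(0 - 139) = 61*(-139) = -8479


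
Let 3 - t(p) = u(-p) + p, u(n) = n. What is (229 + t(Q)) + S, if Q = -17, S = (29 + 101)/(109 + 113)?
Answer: 25817/111 ≈ 232.59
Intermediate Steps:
S = 65/111 (S = 130/222 = 130*(1/222) = 65/111 ≈ 0.58559)
t(p) = 3 (t(p) = 3 - (-p + p) = 3 - 1*0 = 3 + 0 = 3)
(229 + t(Q)) + S = (229 + 3) + 65/111 = 232 + 65/111 = 25817/111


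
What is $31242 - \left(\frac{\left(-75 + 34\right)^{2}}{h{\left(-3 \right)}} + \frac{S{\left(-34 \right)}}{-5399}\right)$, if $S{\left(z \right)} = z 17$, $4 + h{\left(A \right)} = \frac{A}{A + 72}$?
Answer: $\frac{15895514677}{502107} \approx 31658.0$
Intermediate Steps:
$h{\left(A \right)} = -4 + \frac{A}{72 + A}$ ($h{\left(A \right)} = -4 + \frac{A}{A + 72} = -4 + \frac{A}{72 + A}$)
$S{\left(z \right)} = 17 z$
$31242 - \left(\frac{\left(-75 + 34\right)^{2}}{h{\left(-3 \right)}} + \frac{S{\left(-34 \right)}}{-5399}\right) = 31242 - \left(\frac{\left(-75 + 34\right)^{2}}{3 \frac{1}{72 - 3} \left(-96 - -3\right)} + \frac{17 \left(-34\right)}{-5399}\right) = 31242 - \left(\frac{\left(-41\right)^{2}}{3 \cdot \frac{1}{69} \left(-96 + 3\right)} - - \frac{578}{5399}\right) = 31242 - \left(\frac{1681}{3 \cdot \frac{1}{69} \left(-93\right)} + \frac{578}{5399}\right) = 31242 - \left(\frac{1681}{- \frac{93}{23}} + \frac{578}{5399}\right) = 31242 - \left(1681 \left(- \frac{23}{93}\right) + \frac{578}{5399}\right) = 31242 - \left(- \frac{38663}{93} + \frac{578}{5399}\right) = 31242 - - \frac{208687783}{502107} = 31242 + \frac{208687783}{502107} = \frac{15895514677}{502107}$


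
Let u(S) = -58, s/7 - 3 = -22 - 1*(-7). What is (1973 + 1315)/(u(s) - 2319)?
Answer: -3288/2377 ≈ -1.3833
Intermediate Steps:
s = -84 (s = 21 + 7*(-22 - 1*(-7)) = 21 + 7*(-22 + 7) = 21 + 7*(-15) = 21 - 105 = -84)
(1973 + 1315)/(u(s) - 2319) = (1973 + 1315)/(-58 - 2319) = 3288/(-2377) = 3288*(-1/2377) = -3288/2377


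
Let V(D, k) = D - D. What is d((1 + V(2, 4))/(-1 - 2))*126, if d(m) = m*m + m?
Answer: -28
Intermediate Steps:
V(D, k) = 0
d(m) = m + m² (d(m) = m² + m = m + m²)
d((1 + V(2, 4))/(-1 - 2))*126 = (((1 + 0)/(-1 - 2))*(1 + (1 + 0)/(-1 - 2)))*126 = ((1/(-3))*(1 + 1/(-3)))*126 = ((1*(-⅓))*(1 + 1*(-⅓)))*126 = -(1 - ⅓)/3*126 = -⅓*⅔*126 = -2/9*126 = -28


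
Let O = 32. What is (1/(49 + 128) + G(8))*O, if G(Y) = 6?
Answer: 34016/177 ≈ 192.18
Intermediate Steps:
(1/(49 + 128) + G(8))*O = (1/(49 + 128) + 6)*32 = (1/177 + 6)*32 = (1063/177)*32 = 34016/177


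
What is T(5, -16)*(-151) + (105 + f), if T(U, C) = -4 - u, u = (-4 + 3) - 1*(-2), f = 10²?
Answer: 960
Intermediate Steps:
f = 100
u = 1 (u = -1 + 2 = 1)
T(U, C) = -5 (T(U, C) = -4 - 1*1 = -4 - 1 = -5)
T(5, -16)*(-151) + (105 + f) = -5*(-151) + (105 + 100) = 755 + 205 = 960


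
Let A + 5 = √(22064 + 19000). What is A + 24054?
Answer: 24049 + 2*√10266 ≈ 24252.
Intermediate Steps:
A = -5 + 2*√10266 (A = -5 + √(22064 + 19000) = -5 + √41064 = -5 + 2*√10266 ≈ 197.64)
A + 24054 = (-5 + 2*√10266) + 24054 = 24049 + 2*√10266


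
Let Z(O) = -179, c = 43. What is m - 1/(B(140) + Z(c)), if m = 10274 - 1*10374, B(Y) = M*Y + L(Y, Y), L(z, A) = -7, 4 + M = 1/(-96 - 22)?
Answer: -4408341/44084 ≈ -99.999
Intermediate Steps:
M = -473/118 (M = -4 + 1/(-96 - 22) = -4 + 1/(-118) = -4 - 1/118 = -473/118 ≈ -4.0085)
B(Y) = -7 - 473*Y/118 (B(Y) = -473*Y/118 - 7 = -7 - 473*Y/118)
m = -100 (m = 10274 - 10374 = -100)
m - 1/(B(140) + Z(c)) = -100 - 1/((-7 - 473/118*140) - 179) = -100 - 1/((-7 - 33110/59) - 179) = -100 - 1/(-33523/59 - 179) = -100 - 1/(-44084/59) = -100 - 1*(-59/44084) = -100 + 59/44084 = -4408341/44084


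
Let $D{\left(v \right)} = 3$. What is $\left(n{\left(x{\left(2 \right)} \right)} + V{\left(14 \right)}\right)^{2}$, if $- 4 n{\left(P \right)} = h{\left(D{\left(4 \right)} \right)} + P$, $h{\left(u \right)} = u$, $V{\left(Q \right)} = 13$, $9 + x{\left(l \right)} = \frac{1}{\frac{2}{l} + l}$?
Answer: $\frac{29929}{144} \approx 207.84$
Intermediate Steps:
$x{\left(l \right)} = -9 + \frac{1}{l + \frac{2}{l}}$ ($x{\left(l \right)} = -9 + \frac{1}{\frac{2}{l} + l} = -9 + \frac{1}{l + \frac{2}{l}}$)
$n{\left(P \right)} = - \frac{3}{4} - \frac{P}{4}$ ($n{\left(P \right)} = - \frac{3 + P}{4} = - \frac{3}{4} - \frac{P}{4}$)
$\left(n{\left(x{\left(2 \right)} \right)} + V{\left(14 \right)}\right)^{2} = \left(\left(- \frac{3}{4} - \frac{\frac{1}{2 + 2^{2}} \left(-18 + 2 - 9 \cdot 2^{2}\right)}{4}\right) + 13\right)^{2} = \left(\left(- \frac{3}{4} - \frac{\frac{1}{2 + 4} \left(-18 + 2 - 36\right)}{4}\right) + 13\right)^{2} = \left(\left(- \frac{3}{4} - \frac{\frac{1}{6} \left(-18 + 2 - 36\right)}{4}\right) + 13\right)^{2} = \left(\left(- \frac{3}{4} - \frac{\frac{1}{6} \left(-52\right)}{4}\right) + 13\right)^{2} = \left(\left(- \frac{3}{4} - - \frac{13}{6}\right) + 13\right)^{2} = \left(\left(- \frac{3}{4} + \frac{13}{6}\right) + 13\right)^{2} = \left(\frac{17}{12} + 13\right)^{2} = \left(\frac{173}{12}\right)^{2} = \frac{29929}{144}$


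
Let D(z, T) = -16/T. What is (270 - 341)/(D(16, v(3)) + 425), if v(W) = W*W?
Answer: -639/3809 ≈ -0.16776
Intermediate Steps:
v(W) = W²
(270 - 341)/(D(16, v(3)) + 425) = (270 - 341)/(-16/(3²) + 425) = -71/(-16/9 + 425) = -71/3809/9 = -71*9/3809 = -639/3809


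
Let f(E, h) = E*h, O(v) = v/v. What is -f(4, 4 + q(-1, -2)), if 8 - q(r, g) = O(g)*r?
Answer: -52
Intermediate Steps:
O(v) = 1
q(r, g) = 8 - r
-f(4, 4 + q(-1, -2)) = -4*(4 + (8 - 1*(-1))) = -4*(4 + (8 + 1)) = -4*(4 + 9) = -4*13 = -1*52 = -52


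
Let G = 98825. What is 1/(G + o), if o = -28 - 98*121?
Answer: 1/86939 ≈ 1.1502e-5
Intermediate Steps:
o = -11886 (o = -28 - 11858 = -11886)
1/(G + o) = 1/(98825 - 11886) = 1/86939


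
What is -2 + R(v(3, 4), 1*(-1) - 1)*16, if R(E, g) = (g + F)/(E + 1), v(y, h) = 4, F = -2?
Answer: -74/5 ≈ -14.800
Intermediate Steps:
R(E, g) = (-2 + g)/(1 + E) (R(E, g) = (g - 2)/(E + 1) = (-2 + g)/(1 + E))
-2 + R(v(3, 4), 1*(-1) - 1)*16 = -2 + ((-2 + (1*(-1) - 1))/(1 + 4))*16 = -2 + ((-2 + (-1 - 1))/5)*16 = -2 + ((-2 - 2)/5)*16 = -2 + ((⅕)*(-4))*16 = -2 - ⅘*16 = -2 - 64/5 = -74/5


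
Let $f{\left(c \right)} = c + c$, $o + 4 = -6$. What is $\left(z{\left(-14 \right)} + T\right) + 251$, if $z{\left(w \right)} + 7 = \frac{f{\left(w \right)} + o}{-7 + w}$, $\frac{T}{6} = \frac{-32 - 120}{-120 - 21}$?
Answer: $\frac{248998}{987} \approx 252.28$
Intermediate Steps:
$o = -10$ ($o = -4 - 6 = -10$)
$f{\left(c \right)} = 2 c$
$T = \frac{304}{47}$ ($T = 6 \frac{-32 - 120}{-120 - 21} = 6 \left(- \frac{152}{-141}\right) = 6 \left(\left(-152\right) \left(- \frac{1}{141}\right)\right) = 6 \cdot \frac{152}{141} = \frac{304}{47} \approx 6.4681$)
$z{\left(w \right)} = -7 + \frac{-10 + 2 w}{-7 + w}$ ($z{\left(w \right)} = -7 + \frac{2 w - 10}{-7 + w} = -7 + \frac{-10 + 2 w}{-7 + w}$)
$\left(z{\left(-14 \right)} + T\right) + 251 = \left(\frac{39 - -70}{-7 - 14} + \frac{304}{47}\right) + 251 = \left(\frac{39 + 70}{-21} + \frac{304}{47}\right) + 251 = \left(\left(- \frac{1}{21}\right) 109 + \frac{304}{47}\right) + 251 = \left(- \frac{109}{21} + \frac{304}{47}\right) + 251 = \frac{1261}{987} + 251 = \frac{248998}{987}$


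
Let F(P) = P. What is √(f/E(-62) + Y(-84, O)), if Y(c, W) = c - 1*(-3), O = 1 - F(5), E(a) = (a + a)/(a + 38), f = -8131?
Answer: I*√1590207/31 ≈ 40.679*I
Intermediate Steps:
E(a) = 2*a/(38 + a) (E(a) = (2*a)/(38 + a) = 2*a/(38 + a))
O = -4 (O = 1 - 1*5 = 1 - 5 = -4)
Y(c, W) = 3 + c (Y(c, W) = c + 3 = 3 + c)
√(f/E(-62) + Y(-84, O)) = √(-8131/(2*(-62)/(38 - 62)) + (3 - 84)) = √(-8131/(2*(-62)/(-24)) - 81) = √(-8131/(2*(-62)*(-1/24)) - 81) = √(-8131/31/6 - 81) = √(-8131*6/31 - 81) = √(-48786/31 - 81) = √(-51297/31) = I*√1590207/31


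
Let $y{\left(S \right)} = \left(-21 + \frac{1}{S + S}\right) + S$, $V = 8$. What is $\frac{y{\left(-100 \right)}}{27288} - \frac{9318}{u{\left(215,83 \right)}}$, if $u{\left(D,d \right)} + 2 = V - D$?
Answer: $\frac{5649873199}{126737600} \approx 44.579$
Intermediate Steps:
$y{\left(S \right)} = -21 + S + \frac{1}{2 S}$ ($y{\left(S \right)} = \left(-21 + \frac{1}{2 S}\right) + S = -21 + S + \frac{1}{2 S}$)
$u{\left(D,d \right)} = 6 - D$ ($u{\left(D,d \right)} = -2 - \left(-8 + D\right) = 6 - D$)
$\frac{y{\left(-100 \right)}}{27288} - \frac{9318}{u{\left(215,83 \right)}} = \frac{-21 - 100 + \frac{1}{2 \left(-100\right)}}{27288} - \frac{9318}{6 - 215} = \left(-21 - 100 + \frac{1}{2} \left(- \frac{1}{100}\right)\right) \frac{1}{27288} - \frac{9318}{6 - 215} = \left(-21 - 100 - \frac{1}{200}\right) \frac{1}{27288} - \frac{9318}{-209} = \left(- \frac{24201}{200}\right) \frac{1}{27288} - - \frac{9318}{209} = - \frac{2689}{606400} + \frac{9318}{209} = \frac{5649873199}{126737600}$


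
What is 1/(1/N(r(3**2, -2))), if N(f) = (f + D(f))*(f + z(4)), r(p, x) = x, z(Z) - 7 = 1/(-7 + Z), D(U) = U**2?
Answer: 28/3 ≈ 9.3333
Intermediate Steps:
z(Z) = 7 + 1/(-7 + Z)
N(f) = (20/3 + f)*(f + f**2) (N(f) = (f + f**2)*(f + (-48 + 7*4)/(-7 + 4)) = (f + f**2)*(f + (-48 + 28)/(-3)) = (f + f**2)*(f - 1/3*(-20)) = (f + f**2)*(f + 20/3) = (f + f**2)*(20/3 + f) = (20/3 + f)*(f + f**2))
1/(1/N(r(3**2, -2))) = 1/(1/((1/3)*(-2)*(20 + 3*(-2)**2 + 23*(-2)))) = 1/(1/((1/3)*(-2)*(20 + 3*4 - 46))) = 1/(1/((1/3)*(-2)*(20 + 12 - 46))) = 1/(1/((1/3)*(-2)*(-14))) = 1/(1/(28/3)) = 1/(3/28) = 28/3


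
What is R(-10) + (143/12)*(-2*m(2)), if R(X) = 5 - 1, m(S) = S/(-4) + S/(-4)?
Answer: 167/6 ≈ 27.833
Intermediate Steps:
m(S) = -S/2 (m(S) = S*(-¼) + S*(-¼) = -S/4 - S/4 = -S/2)
R(X) = 4
R(-10) + (143/12)*(-2*m(2)) = 4 + (143/12)*(-(-1)*2) = 4 + (143*(1/12))*(-2*(-1)) = 4 + (143/12)*2 = 4 + 143/6 = 167/6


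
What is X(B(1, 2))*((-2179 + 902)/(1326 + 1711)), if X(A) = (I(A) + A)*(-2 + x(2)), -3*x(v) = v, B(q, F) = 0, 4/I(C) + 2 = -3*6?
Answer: -10216/45555 ≈ -0.22426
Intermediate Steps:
I(C) = -⅕ (I(C) = 4/(-2 - 3*6) = 4/(-2 - 18) = 4/(-20) = 4*(-1/20) = -⅕)
x(v) = -v/3
X(A) = 8/15 - 8*A/3 (X(A) = (-⅕ + A)*(-2 - ⅓*2) = (-⅕ + A)*(-2 - ⅔) = (-⅕ + A)*(-8/3) = 8/15 - 8*A/3)
X(B(1, 2))*((-2179 + 902)/(1326 + 1711)) = (8/15 - 8/3*0)*((-2179 + 902)/(1326 + 1711)) = (8/15 + 0)*(-1277/3037) = 8*(-1277*1/3037)/15 = (8/15)*(-1277/3037) = -10216/45555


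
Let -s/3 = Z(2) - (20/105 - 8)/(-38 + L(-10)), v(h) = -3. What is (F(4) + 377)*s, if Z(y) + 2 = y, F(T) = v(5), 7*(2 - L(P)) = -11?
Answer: 61336/241 ≈ 254.51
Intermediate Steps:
L(P) = 25/7 (L(P) = 2 - ⅐*(-11) = 2 + 11/7 = 25/7)
F(T) = -3
Z(y) = -2 + y
s = 164/241 (s = -3*((-2 + 2) - (20/105 - 8)/(-38 + 25/7)) = -3*(0 - (20*(1/105) - 8)/(-241/7)) = -3*(0 - (4/21 - 8)*(-7)/241) = -3*(0 - (-164)*(-7)/(21*241)) = -3*(0 - 1*164/723) = -3*(0 - 164/723) = -3*(-164/723) = 164/241 ≈ 0.68050)
(F(4) + 377)*s = (-3 + 377)*(164/241) = 374*(164/241) = 61336/241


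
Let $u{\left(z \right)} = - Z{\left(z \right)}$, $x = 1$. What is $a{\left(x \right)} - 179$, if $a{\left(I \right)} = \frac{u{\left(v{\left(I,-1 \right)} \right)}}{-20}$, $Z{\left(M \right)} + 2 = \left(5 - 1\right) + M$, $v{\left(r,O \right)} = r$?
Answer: $- \frac{3577}{20} \approx -178.85$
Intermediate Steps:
$Z{\left(M \right)} = 2 + M$ ($Z{\left(M \right)} = -2 + \left(\left(5 - 1\right) + M\right) = -2 + \left(4 + M\right) = 2 + M$)
$u{\left(z \right)} = -2 - z$ ($u{\left(z \right)} = - (2 + z) = -2 - z$)
$a{\left(I \right)} = \frac{1}{10} + \frac{I}{20}$ ($a{\left(I \right)} = \frac{-2 - I}{-20} = \left(-2 - I\right) \left(- \frac{1}{20}\right) = \frac{1}{10} + \frac{I}{20}$)
$a{\left(x \right)} - 179 = \left(\frac{1}{10} + \frac{1}{20} \cdot 1\right) - 179 = \left(\frac{1}{10} + \frac{1}{20}\right) - 179 = \frac{3}{20} - 179 = - \frac{3577}{20}$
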